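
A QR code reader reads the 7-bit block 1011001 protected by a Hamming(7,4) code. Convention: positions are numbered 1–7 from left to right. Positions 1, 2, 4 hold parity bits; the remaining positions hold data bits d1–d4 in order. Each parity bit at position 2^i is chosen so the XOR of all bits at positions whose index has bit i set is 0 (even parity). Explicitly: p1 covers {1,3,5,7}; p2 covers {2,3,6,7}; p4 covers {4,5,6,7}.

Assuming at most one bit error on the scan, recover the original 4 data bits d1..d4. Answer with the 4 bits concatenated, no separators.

s1 (pos 1,3,5,7): 1⊕1⊕0⊕1 = 1
s2 (pos 2,3,6,7): 0⊕1⊕0⊕1 = 0
s4 (pos 4,5,6,7): 1⊕0⊕0⊕1 = 0
Syndrome s4…s1 = 001 → error at position 1.
Flip position 1: 1011001 → 0011001
Read data bits from positions 3,5,6,7: 1001

1001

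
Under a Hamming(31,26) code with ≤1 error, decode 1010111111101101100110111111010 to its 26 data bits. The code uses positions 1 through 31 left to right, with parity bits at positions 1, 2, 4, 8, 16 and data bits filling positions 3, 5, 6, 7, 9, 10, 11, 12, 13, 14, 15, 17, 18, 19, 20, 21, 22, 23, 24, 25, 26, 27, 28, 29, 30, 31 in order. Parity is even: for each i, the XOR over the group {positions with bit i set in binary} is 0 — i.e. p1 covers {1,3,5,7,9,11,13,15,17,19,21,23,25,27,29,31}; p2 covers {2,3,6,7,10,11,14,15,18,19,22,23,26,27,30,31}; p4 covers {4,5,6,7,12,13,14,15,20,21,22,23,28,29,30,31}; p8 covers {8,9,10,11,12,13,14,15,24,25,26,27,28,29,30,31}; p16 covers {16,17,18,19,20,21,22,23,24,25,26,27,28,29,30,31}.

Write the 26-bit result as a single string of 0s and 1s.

11111110110100110111111010

s1 (pos 1,3,5,7,9,11,13,15,17,19,21,23,25,27,29,31): 1⊕1⊕1⊕1⊕1⊕1⊕1⊕0⊕1⊕0⊕1⊕1⊕1⊕1⊕0⊕0 = 0
s2 (pos 2,3,6,7,10,11,14,15,18,19,22,23,26,27,30,31): 0⊕1⊕1⊕1⊕1⊕1⊕1⊕0⊕0⊕0⊕0⊕1⊕1⊕1⊕1⊕0 = 0
s4 (pos 4,5,6,7,12,13,14,15,20,21,22,23,28,29,30,31): 0⊕1⊕1⊕1⊕0⊕1⊕1⊕0⊕1⊕1⊕0⊕1⊕1⊕0⊕1⊕0 = 0
s8 (pos 8,9,10,11,12,13,14,15,24,25,26,27,28,29,30,31): 1⊕1⊕1⊕1⊕0⊕1⊕1⊕0⊕1⊕1⊕1⊕1⊕1⊕0⊕1⊕0 = 0
s16 (pos 16,17,18,19,20,21,22,23,24,25,26,27,28,29,30,31): 1⊕1⊕0⊕0⊕1⊕1⊕0⊕1⊕1⊕1⊕1⊕1⊕1⊕0⊕1⊕0 = 1
Syndrome s16…s1 = 10000 → error at position 16.
Flip position 16: 1010111111101101100110111111010 → 1010111111101100100110111111010
Read data bits from positions 3,5,6,7,9,10,11,12,13,14,15,17,18,19,20,21,22,23,24,25,26,27,28,29,30,31: 11111110110100110111111010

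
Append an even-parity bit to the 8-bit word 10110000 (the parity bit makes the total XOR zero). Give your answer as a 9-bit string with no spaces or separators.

101100001

XOR of the 8 data bits: 1⊕0⊕1⊕1⊕0⊕0⊕0⊕0 = 1
Parity bit = 1 (so all 9 bits XOR to 0).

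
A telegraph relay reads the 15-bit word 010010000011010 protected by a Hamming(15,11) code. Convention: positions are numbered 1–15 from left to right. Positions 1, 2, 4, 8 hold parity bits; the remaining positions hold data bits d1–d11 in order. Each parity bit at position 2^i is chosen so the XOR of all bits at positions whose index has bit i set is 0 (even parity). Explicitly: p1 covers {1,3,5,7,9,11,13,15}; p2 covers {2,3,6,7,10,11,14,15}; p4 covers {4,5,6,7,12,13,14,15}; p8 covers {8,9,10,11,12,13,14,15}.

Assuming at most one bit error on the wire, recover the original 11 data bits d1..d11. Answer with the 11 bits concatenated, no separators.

s1 (pos 1,3,5,7,9,11,13,15): 0⊕0⊕1⊕0⊕0⊕1⊕0⊕0 = 0
s2 (pos 2,3,6,7,10,11,14,15): 1⊕0⊕0⊕0⊕0⊕1⊕1⊕0 = 1
s4 (pos 4,5,6,7,12,13,14,15): 0⊕1⊕0⊕0⊕1⊕0⊕1⊕0 = 1
s8 (pos 8,9,10,11,12,13,14,15): 0⊕0⊕0⊕1⊕1⊕0⊕1⊕0 = 1
Syndrome s8…s1 = 1110 → error at position 14.
Flip position 14: 010010000011010 → 010010000011000
Read data bits from positions 3,5,6,7,9,10,11,12,13,14,15: 01000011000

01000011000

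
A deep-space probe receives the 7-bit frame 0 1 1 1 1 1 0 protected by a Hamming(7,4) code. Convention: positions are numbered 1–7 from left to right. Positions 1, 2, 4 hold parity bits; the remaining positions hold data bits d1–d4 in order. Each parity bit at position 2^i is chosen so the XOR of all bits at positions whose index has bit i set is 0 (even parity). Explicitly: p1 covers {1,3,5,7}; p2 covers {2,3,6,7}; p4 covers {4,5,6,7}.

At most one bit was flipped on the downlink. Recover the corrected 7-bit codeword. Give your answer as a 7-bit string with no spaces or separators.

s1 (pos 1,3,5,7): 0⊕1⊕1⊕0 = 0
s2 (pos 2,3,6,7): 1⊕1⊕1⊕0 = 1
s4 (pos 4,5,6,7): 1⊕1⊕1⊕0 = 1
Syndrome s4…s1 = 110 → error at position 6.
Flip position 6: 0111110 → 0111100

0111100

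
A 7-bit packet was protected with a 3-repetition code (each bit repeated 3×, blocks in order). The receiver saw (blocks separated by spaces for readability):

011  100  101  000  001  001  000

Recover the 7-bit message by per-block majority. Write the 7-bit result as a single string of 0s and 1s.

Block 1 (011): 2 ones → 1
Block 2 (100): 1 one → 0
Block 3 (101): 2 ones → 1
Block 4 (000): 0 ones → 0
Block 5 (001): 1 one → 0
Block 6 (001): 1 one → 0
Block 7 (000): 0 ones → 0

1010000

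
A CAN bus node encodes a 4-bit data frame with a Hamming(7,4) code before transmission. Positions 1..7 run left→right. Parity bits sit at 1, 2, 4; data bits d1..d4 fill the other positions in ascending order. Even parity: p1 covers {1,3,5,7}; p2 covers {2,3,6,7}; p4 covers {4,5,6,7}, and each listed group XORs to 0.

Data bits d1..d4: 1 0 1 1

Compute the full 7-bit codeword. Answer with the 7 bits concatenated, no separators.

0110011

Place data at non-parity positions: p1 p2 1 p4 0 1 1
p1 (pos 1,3,5,7): XOR of data positions = 1⊕0⊕1 = 0
p2 (pos 2,3,6,7): XOR of data positions = 1⊕1⊕1 = 1
p4 (pos 4,5,6,7): XOR of data positions = 0⊕1⊕1 = 0
Codeword: 0110011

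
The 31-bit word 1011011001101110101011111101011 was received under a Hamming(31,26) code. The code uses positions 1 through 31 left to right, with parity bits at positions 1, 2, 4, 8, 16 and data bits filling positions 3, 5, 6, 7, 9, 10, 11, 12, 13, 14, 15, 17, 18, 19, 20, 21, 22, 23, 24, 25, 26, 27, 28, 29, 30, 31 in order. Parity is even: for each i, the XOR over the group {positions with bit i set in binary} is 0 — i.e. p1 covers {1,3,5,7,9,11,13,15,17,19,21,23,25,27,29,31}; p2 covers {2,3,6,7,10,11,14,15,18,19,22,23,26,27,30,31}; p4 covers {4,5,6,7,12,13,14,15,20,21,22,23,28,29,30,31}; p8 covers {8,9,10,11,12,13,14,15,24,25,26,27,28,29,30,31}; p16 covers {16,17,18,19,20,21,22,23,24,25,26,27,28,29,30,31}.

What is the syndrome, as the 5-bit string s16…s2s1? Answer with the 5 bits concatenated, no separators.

s1 (pos 1,3,5,7,9,11,13,15,17,19,21,23,25,27,29,31): 1⊕1⊕0⊕1⊕0⊕1⊕1⊕1⊕1⊕1⊕1⊕1⊕1⊕0⊕0⊕1 = 0
s2 (pos 2,3,6,7,10,11,14,15,18,19,22,23,26,27,30,31): 0⊕1⊕1⊕1⊕1⊕1⊕1⊕1⊕0⊕1⊕1⊕1⊕1⊕0⊕1⊕1 = 1
s4 (pos 4,5,6,7,12,13,14,15,20,21,22,23,28,29,30,31): 1⊕0⊕1⊕1⊕0⊕1⊕1⊕1⊕0⊕1⊕1⊕1⊕1⊕0⊕1⊕1 = 0
s8 (pos 8,9,10,11,12,13,14,15,24,25,26,27,28,29,30,31): 0⊕0⊕1⊕1⊕0⊕1⊕1⊕1⊕1⊕1⊕1⊕0⊕1⊕0⊕1⊕1 = 1
s16 (pos 16,17,18,19,20,21,22,23,24,25,26,27,28,29,30,31): 0⊕1⊕0⊕1⊕0⊕1⊕1⊕1⊕1⊕1⊕1⊕0⊕1⊕0⊕1⊕1 = 1
Syndrome s16…s1 = 11010 → error at position 26.

11010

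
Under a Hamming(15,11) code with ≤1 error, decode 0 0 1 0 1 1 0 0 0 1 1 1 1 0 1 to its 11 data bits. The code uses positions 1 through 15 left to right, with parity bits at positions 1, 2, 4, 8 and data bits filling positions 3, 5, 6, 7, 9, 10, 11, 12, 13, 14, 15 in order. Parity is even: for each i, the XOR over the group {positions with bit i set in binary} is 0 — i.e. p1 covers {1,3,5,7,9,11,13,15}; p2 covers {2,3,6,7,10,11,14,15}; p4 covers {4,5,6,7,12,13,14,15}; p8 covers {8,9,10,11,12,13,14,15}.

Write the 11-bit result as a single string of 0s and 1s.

s1 (pos 1,3,5,7,9,11,13,15): 0⊕1⊕1⊕0⊕0⊕1⊕1⊕1 = 1
s2 (pos 2,3,6,7,10,11,14,15): 0⊕1⊕1⊕0⊕1⊕1⊕0⊕1 = 1
s4 (pos 4,5,6,7,12,13,14,15): 0⊕1⊕1⊕0⊕1⊕1⊕0⊕1 = 1
s8 (pos 8,9,10,11,12,13,14,15): 0⊕0⊕1⊕1⊕1⊕1⊕0⊕1 = 1
Syndrome s8…s1 = 1111 → error at position 15.
Flip position 15: 001011000111101 → 001011000111100
Read data bits from positions 3,5,6,7,9,10,11,12,13,14,15: 11100111100

11100111100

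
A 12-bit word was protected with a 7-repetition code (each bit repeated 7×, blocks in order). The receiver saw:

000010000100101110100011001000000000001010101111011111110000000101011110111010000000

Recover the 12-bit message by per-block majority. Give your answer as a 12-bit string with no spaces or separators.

001000110110

Block 1 (0000100): 1 one → 0
Block 2 (0010010): 2 ones → 0
Block 3 (1110100): 4 ones → 1
Block 4 (0110010): 3 ones → 0
Block 5 (0000000): 0 ones → 0
Block 6 (0001010): 2 ones → 0
Block 7 (1011110): 5 ones → 1
Block 8 (1111111): 7 ones → 1
Block 9 (0000000): 0 ones → 0
Block 10 (1010111): 5 ones → 1
Block 11 (1011101): 5 ones → 1
Block 12 (0000000): 0 ones → 0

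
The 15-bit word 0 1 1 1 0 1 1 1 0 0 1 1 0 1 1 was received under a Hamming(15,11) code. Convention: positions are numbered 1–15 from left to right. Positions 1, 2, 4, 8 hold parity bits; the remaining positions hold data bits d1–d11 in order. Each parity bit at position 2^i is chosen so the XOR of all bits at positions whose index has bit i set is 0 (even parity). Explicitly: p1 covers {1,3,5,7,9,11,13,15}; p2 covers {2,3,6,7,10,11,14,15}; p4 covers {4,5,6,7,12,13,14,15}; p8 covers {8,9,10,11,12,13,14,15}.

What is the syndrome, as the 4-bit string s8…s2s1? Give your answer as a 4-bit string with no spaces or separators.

s1 (pos 1,3,5,7,9,11,13,15): 0⊕1⊕0⊕1⊕0⊕1⊕0⊕1 = 0
s2 (pos 2,3,6,7,10,11,14,15): 1⊕1⊕1⊕1⊕0⊕1⊕1⊕1 = 1
s4 (pos 4,5,6,7,12,13,14,15): 1⊕0⊕1⊕1⊕1⊕0⊕1⊕1 = 0
s8 (pos 8,9,10,11,12,13,14,15): 1⊕0⊕0⊕1⊕1⊕0⊕1⊕1 = 1
Syndrome s8…s1 = 1010 → error at position 10.

1010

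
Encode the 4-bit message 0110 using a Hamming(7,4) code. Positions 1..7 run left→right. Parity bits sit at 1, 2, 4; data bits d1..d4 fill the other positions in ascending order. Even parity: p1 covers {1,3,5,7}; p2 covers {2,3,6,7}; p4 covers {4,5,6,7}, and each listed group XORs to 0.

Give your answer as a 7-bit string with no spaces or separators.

1100110

Place data at non-parity positions: p1 p2 0 p4 1 1 0
p1 (pos 1,3,5,7): XOR of data positions = 0⊕1⊕0 = 1
p2 (pos 2,3,6,7): XOR of data positions = 0⊕1⊕0 = 1
p4 (pos 4,5,6,7): XOR of data positions = 1⊕1⊕0 = 0
Codeword: 1100110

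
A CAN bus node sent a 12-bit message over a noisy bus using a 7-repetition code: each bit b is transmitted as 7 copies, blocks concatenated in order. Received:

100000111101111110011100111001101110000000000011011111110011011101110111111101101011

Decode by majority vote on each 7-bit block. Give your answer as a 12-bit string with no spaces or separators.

011110011111

Block 1 (1000001): 2 ones → 0
Block 2 (1110111): 6 ones → 1
Block 3 (1110011): 5 ones → 1
Block 4 (1001110): 4 ones → 1
Block 5 (0110111): 5 ones → 1
Block 6 (0000000): 0 ones → 0
Block 7 (0000110): 2 ones → 0
Block 8 (1111111): 7 ones → 1
Block 9 (0011011): 4 ones → 1
Block 10 (1011101): 5 ones → 1
Block 11 (1111110): 6 ones → 1
Block 12 (1101011): 5 ones → 1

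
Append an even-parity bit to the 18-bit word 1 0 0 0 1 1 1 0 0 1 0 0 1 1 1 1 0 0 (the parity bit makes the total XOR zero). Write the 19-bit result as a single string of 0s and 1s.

XOR of the 18 data bits: 1⊕0⊕0⊕0⊕1⊕1⊕1⊕0⊕0⊕1⊕0⊕0⊕1⊕1⊕1⊕1⊕0⊕0 = 1
Parity bit = 1 (so all 19 bits XOR to 0).

1000111001001111001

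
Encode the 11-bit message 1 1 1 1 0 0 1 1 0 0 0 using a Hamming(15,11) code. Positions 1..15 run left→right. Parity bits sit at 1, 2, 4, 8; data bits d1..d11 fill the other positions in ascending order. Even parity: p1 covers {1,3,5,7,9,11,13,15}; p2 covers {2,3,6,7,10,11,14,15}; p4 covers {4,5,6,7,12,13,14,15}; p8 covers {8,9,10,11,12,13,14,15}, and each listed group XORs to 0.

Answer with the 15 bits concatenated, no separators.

Place data at non-parity positions: p1 p2 1 p4 1 1 1 p8 0 0 1 1 0 0 0
p1 (pos 1,3,5,7,9,11,13,15): XOR of data positions = 1⊕1⊕1⊕0⊕1⊕0⊕0 = 0
p2 (pos 2,3,6,7,10,11,14,15): XOR of data positions = 1⊕1⊕1⊕0⊕1⊕0⊕0 = 0
p4 (pos 4,5,6,7,12,13,14,15): XOR of data positions = 1⊕1⊕1⊕1⊕0⊕0⊕0 = 0
p8 (pos 8,9,10,11,12,13,14,15): XOR of data positions = 0⊕0⊕1⊕1⊕0⊕0⊕0 = 0
Codeword: 001011100011000

001011100011000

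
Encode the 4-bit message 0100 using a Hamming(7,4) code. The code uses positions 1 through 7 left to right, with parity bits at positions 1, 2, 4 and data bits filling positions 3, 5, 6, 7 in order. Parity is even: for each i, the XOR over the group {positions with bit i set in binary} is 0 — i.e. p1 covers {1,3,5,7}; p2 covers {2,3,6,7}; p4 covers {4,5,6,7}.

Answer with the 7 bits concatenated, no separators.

Place data at non-parity positions: p1 p2 0 p4 1 0 0
p1 (pos 1,3,5,7): XOR of data positions = 0⊕1⊕0 = 1
p2 (pos 2,3,6,7): XOR of data positions = 0⊕0⊕0 = 0
p4 (pos 4,5,6,7): XOR of data positions = 1⊕0⊕0 = 1
Codeword: 1001100

1001100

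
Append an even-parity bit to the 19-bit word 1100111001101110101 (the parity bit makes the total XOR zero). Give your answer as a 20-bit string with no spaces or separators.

XOR of the 19 data bits: 1⊕1⊕0⊕0⊕1⊕1⊕1⊕0⊕0⊕1⊕1⊕0⊕1⊕1⊕1⊕0⊕1⊕0⊕1 = 0
Parity bit = 0 (so all 20 bits XOR to 0).

11001110011011101010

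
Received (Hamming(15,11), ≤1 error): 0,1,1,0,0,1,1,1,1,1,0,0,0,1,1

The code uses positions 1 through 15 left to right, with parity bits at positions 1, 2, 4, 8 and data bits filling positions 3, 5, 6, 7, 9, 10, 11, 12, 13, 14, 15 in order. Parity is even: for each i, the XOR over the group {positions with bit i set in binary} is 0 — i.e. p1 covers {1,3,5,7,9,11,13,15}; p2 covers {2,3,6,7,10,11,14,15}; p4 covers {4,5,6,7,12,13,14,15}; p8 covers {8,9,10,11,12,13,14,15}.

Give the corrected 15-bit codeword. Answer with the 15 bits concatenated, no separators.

011001111000011

s1 (pos 1,3,5,7,9,11,13,15): 0⊕1⊕0⊕1⊕1⊕0⊕0⊕1 = 0
s2 (pos 2,3,6,7,10,11,14,15): 1⊕1⊕1⊕1⊕1⊕0⊕1⊕1 = 1
s4 (pos 4,5,6,7,12,13,14,15): 0⊕0⊕1⊕1⊕0⊕0⊕1⊕1 = 0
s8 (pos 8,9,10,11,12,13,14,15): 1⊕1⊕1⊕0⊕0⊕0⊕1⊕1 = 1
Syndrome s8…s1 = 1010 → error at position 10.
Flip position 10: 011001111100011 → 011001111000011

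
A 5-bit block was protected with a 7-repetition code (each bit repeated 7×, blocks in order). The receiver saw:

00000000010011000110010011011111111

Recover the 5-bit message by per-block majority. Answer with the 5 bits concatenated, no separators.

Block 1 (0000000): 0 ones → 0
Block 2 (0010011): 3 ones → 0
Block 3 (0001100): 2 ones → 0
Block 4 (1001101): 4 ones → 1
Block 5 (1111111): 7 ones → 1

00011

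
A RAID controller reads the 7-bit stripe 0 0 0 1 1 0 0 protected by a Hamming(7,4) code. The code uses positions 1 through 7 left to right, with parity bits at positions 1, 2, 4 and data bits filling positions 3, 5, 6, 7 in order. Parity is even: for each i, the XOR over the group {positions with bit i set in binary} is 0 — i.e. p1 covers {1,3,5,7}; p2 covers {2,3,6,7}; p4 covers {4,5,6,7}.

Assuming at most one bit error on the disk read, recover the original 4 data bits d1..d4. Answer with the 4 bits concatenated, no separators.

0100

s1 (pos 1,3,5,7): 0⊕0⊕1⊕0 = 1
s2 (pos 2,3,6,7): 0⊕0⊕0⊕0 = 0
s4 (pos 4,5,6,7): 1⊕1⊕0⊕0 = 0
Syndrome s4…s1 = 001 → error at position 1.
Flip position 1: 0001100 → 1001100
Read data bits from positions 3,5,6,7: 0100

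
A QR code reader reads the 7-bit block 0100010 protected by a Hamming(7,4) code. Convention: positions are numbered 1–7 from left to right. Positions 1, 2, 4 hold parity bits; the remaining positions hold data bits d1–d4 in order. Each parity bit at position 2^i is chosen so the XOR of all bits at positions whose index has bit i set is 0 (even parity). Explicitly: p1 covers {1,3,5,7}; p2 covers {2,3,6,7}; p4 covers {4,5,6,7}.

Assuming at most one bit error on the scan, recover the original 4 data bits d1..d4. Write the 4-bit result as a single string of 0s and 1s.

s1 (pos 1,3,5,7): 0⊕0⊕0⊕0 = 0
s2 (pos 2,3,6,7): 1⊕0⊕1⊕0 = 0
s4 (pos 4,5,6,7): 0⊕0⊕1⊕0 = 1
Syndrome s4…s1 = 100 → error at position 4.
Flip position 4: 0100010 → 0101010
Read data bits from positions 3,5,6,7: 0010

0010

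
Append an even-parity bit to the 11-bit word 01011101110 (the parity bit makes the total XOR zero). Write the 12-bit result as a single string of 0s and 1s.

010111011101

XOR of the 11 data bits: 0⊕1⊕0⊕1⊕1⊕1⊕0⊕1⊕1⊕1⊕0 = 1
Parity bit = 1 (so all 12 bits XOR to 0).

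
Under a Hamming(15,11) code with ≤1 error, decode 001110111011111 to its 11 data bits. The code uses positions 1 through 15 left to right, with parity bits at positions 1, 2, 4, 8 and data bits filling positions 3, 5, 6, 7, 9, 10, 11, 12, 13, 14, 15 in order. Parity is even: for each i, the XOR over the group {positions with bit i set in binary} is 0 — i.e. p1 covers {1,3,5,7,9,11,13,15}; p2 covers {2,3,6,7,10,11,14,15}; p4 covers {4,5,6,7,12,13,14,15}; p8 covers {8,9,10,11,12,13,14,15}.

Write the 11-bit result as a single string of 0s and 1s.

s1 (pos 1,3,5,7,9,11,13,15): 0⊕1⊕1⊕1⊕1⊕1⊕1⊕1 = 1
s2 (pos 2,3,6,7,10,11,14,15): 0⊕1⊕0⊕1⊕0⊕1⊕1⊕1 = 1
s4 (pos 4,5,6,7,12,13,14,15): 1⊕1⊕0⊕1⊕1⊕1⊕1⊕1 = 1
s8 (pos 8,9,10,11,12,13,14,15): 1⊕1⊕0⊕1⊕1⊕1⊕1⊕1 = 1
Syndrome s8…s1 = 1111 → error at position 15.
Flip position 15: 001110111011111 → 001110111011110
Read data bits from positions 3,5,6,7,9,10,11,12,13,14,15: 11011011110

11011011110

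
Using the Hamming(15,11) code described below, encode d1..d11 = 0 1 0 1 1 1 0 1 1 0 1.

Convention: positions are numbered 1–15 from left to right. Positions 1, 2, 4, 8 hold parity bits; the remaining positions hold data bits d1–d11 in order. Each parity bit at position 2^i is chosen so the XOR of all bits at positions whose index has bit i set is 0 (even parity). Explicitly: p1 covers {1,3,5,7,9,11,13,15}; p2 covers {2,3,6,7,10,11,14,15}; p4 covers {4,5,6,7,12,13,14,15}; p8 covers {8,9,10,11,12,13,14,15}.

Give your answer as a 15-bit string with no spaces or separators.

110110111101101

Place data at non-parity positions: p1 p2 0 p4 1 0 1 p8 1 1 0 1 1 0 1
p1 (pos 1,3,5,7,9,11,13,15): XOR of data positions = 0⊕1⊕1⊕1⊕0⊕1⊕1 = 1
p2 (pos 2,3,6,7,10,11,14,15): XOR of data positions = 0⊕0⊕1⊕1⊕0⊕0⊕1 = 1
p4 (pos 4,5,6,7,12,13,14,15): XOR of data positions = 1⊕0⊕1⊕1⊕1⊕0⊕1 = 1
p8 (pos 8,9,10,11,12,13,14,15): XOR of data positions = 1⊕1⊕0⊕1⊕1⊕0⊕1 = 1
Codeword: 110110111101101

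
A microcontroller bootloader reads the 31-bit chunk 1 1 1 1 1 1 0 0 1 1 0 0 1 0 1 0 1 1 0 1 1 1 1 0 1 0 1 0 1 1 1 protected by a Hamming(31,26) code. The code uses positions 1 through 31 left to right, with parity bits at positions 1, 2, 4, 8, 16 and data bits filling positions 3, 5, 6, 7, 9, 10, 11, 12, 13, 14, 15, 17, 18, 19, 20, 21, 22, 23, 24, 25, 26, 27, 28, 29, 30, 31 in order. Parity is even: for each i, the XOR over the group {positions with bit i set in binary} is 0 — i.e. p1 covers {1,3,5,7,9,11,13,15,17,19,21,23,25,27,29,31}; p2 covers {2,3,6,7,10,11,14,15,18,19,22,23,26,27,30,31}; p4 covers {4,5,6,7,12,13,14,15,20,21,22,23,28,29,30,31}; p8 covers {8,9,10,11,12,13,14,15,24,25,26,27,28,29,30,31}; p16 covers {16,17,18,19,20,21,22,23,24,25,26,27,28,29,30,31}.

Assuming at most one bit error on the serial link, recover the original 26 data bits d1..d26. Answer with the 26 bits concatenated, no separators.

11101100101110111101000111

s1 (pos 1,3,5,7,9,11,13,15,17,19,21,23,25,27,29,31): 1⊕1⊕1⊕0⊕1⊕0⊕1⊕1⊕1⊕0⊕1⊕1⊕1⊕1⊕1⊕1 = 1
s2 (pos 2,3,6,7,10,11,14,15,18,19,22,23,26,27,30,31): 1⊕1⊕1⊕0⊕1⊕0⊕0⊕1⊕1⊕0⊕1⊕1⊕0⊕1⊕1⊕1 = 1
s4 (pos 4,5,6,7,12,13,14,15,20,21,22,23,28,29,30,31): 1⊕1⊕1⊕0⊕0⊕1⊕0⊕1⊕1⊕1⊕1⊕1⊕0⊕1⊕1⊕1 = 0
s8 (pos 8,9,10,11,12,13,14,15,24,25,26,27,28,29,30,31): 0⊕1⊕1⊕0⊕0⊕1⊕0⊕1⊕0⊕1⊕0⊕1⊕0⊕1⊕1⊕1 = 1
s16 (pos 16,17,18,19,20,21,22,23,24,25,26,27,28,29,30,31): 0⊕1⊕1⊕0⊕1⊕1⊕1⊕1⊕0⊕1⊕0⊕1⊕0⊕1⊕1⊕1 = 1
Syndrome s16…s1 = 11011 → error at position 27.
Flip position 27: 1111110011001010110111101010111 → 1111110011001010110111101000111
Read data bits from positions 3,5,6,7,9,10,11,12,13,14,15,17,18,19,20,21,22,23,24,25,26,27,28,29,30,31: 11101100101110111101000111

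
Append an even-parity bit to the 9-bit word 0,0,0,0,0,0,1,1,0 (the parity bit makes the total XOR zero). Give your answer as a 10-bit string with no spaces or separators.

0000001100

XOR of the 9 data bits: 0⊕0⊕0⊕0⊕0⊕0⊕1⊕1⊕0 = 0
Parity bit = 0 (so all 10 bits XOR to 0).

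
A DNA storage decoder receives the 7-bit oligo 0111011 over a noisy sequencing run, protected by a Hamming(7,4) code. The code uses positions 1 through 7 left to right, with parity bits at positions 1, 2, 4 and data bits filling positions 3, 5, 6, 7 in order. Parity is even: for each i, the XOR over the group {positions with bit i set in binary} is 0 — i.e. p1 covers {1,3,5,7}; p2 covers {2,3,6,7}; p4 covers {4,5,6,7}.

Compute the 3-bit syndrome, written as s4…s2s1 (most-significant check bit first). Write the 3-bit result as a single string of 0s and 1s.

s1 (pos 1,3,5,7): 0⊕1⊕0⊕1 = 0
s2 (pos 2,3,6,7): 1⊕1⊕1⊕1 = 0
s4 (pos 4,5,6,7): 1⊕0⊕1⊕1 = 1
Syndrome s4…s1 = 100 → error at position 4.

100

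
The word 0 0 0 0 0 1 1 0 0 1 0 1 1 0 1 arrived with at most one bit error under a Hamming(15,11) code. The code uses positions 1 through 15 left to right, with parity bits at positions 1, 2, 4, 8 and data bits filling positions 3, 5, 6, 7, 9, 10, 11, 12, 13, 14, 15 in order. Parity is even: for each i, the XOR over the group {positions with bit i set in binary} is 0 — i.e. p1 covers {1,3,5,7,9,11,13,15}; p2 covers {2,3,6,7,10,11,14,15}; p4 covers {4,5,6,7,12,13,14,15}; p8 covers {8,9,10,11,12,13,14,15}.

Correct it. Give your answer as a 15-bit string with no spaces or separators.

000011100101101

s1 (pos 1,3,5,7,9,11,13,15): 0⊕0⊕0⊕1⊕0⊕0⊕1⊕1 = 1
s2 (pos 2,3,6,7,10,11,14,15): 0⊕0⊕1⊕1⊕1⊕0⊕0⊕1 = 0
s4 (pos 4,5,6,7,12,13,14,15): 0⊕0⊕1⊕1⊕1⊕1⊕0⊕1 = 1
s8 (pos 8,9,10,11,12,13,14,15): 0⊕0⊕1⊕0⊕1⊕1⊕0⊕1 = 0
Syndrome s8…s1 = 0101 → error at position 5.
Flip position 5: 000001100101101 → 000011100101101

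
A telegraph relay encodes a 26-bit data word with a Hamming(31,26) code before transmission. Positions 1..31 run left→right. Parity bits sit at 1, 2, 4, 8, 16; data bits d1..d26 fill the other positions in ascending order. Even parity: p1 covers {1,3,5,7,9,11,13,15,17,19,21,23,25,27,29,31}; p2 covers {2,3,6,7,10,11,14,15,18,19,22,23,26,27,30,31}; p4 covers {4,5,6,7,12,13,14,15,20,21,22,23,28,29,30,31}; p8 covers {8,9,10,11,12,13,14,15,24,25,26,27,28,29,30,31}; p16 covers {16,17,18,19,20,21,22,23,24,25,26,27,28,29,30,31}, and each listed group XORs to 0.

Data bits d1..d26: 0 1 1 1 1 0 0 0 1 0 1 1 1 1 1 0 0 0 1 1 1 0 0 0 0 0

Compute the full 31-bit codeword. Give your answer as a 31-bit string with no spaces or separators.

Place data at non-parity positions: p1 p2 0 p4 1 1 1 p8 1 0 0 0 1 0 1 p16 1 1 1 1 0 0 0 1 1 1 0 0 0 0 0
p1 (pos 1,3,5,7,9,11,13,15,17,19,21,23,25,27,29,31): XOR of data positions = 0⊕1⊕1⊕1⊕0⊕1⊕1⊕1⊕1⊕0⊕0⊕1⊕0⊕0⊕0 = 0
p2 (pos 2,3,6,7,10,11,14,15,18,19,22,23,26,27,30,31): XOR of data positions = 0⊕1⊕1⊕0⊕0⊕0⊕1⊕1⊕1⊕0⊕0⊕1⊕0⊕0⊕0 = 0
p4 (pos 4,5,6,7,12,13,14,15,20,21,22,23,28,29,30,31): XOR of data positions = 1⊕1⊕1⊕0⊕1⊕0⊕1⊕1⊕0⊕0⊕0⊕0⊕0⊕0⊕0 = 0
p8 (pos 8,9,10,11,12,13,14,15,24,25,26,27,28,29,30,31): XOR of data positions = 1⊕0⊕0⊕0⊕1⊕0⊕1⊕1⊕1⊕1⊕0⊕0⊕0⊕0⊕0 = 0
p16 (pos 16,17,18,19,20,21,22,23,24,25,26,27,28,29,30,31): XOR of data positions = 1⊕1⊕1⊕1⊕0⊕0⊕0⊕1⊕1⊕1⊕0⊕0⊕0⊕0⊕0 = 1
Codeword: 0000111010001011111100011100000

0000111010001011111100011100000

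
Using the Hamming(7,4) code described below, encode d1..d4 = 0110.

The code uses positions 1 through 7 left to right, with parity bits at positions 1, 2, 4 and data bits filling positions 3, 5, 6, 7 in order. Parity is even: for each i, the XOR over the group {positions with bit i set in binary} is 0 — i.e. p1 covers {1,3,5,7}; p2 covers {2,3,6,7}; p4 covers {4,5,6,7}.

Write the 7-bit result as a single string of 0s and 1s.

1100110

Place data at non-parity positions: p1 p2 0 p4 1 1 0
p1 (pos 1,3,5,7): XOR of data positions = 0⊕1⊕0 = 1
p2 (pos 2,3,6,7): XOR of data positions = 0⊕1⊕0 = 1
p4 (pos 4,5,6,7): XOR of data positions = 1⊕1⊕0 = 0
Codeword: 1100110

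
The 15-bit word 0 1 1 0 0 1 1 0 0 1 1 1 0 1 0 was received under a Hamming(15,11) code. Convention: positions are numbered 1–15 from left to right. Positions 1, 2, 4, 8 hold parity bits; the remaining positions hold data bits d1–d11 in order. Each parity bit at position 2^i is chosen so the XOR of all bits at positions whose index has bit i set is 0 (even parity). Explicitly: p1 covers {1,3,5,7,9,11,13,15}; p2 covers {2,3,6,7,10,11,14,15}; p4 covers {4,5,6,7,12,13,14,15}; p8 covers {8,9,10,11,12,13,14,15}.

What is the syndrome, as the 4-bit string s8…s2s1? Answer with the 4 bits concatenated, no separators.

s1 (pos 1,3,5,7,9,11,13,15): 0⊕1⊕0⊕1⊕0⊕1⊕0⊕0 = 1
s2 (pos 2,3,6,7,10,11,14,15): 1⊕1⊕1⊕1⊕1⊕1⊕1⊕0 = 1
s4 (pos 4,5,6,7,12,13,14,15): 0⊕0⊕1⊕1⊕1⊕0⊕1⊕0 = 0
s8 (pos 8,9,10,11,12,13,14,15): 0⊕0⊕1⊕1⊕1⊕0⊕1⊕0 = 0
Syndrome s8…s1 = 0011 → error at position 3.

0011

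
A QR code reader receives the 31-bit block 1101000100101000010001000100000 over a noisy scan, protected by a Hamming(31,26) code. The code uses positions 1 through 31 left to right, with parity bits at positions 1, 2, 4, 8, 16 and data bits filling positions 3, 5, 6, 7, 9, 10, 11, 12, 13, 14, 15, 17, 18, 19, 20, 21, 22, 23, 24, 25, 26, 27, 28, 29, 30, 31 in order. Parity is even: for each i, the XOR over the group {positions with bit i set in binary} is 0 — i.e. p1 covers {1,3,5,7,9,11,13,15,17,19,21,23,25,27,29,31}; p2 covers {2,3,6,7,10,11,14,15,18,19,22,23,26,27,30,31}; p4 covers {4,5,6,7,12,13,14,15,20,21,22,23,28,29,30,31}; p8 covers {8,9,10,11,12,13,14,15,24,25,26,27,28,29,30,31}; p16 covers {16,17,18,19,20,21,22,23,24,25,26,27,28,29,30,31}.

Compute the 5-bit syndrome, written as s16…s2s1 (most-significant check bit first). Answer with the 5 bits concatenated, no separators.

10111

s1 (pos 1,3,5,7,9,11,13,15,17,19,21,23,25,27,29,31): 1⊕0⊕0⊕0⊕0⊕1⊕1⊕0⊕0⊕0⊕0⊕0⊕0⊕0⊕0⊕0 = 1
s2 (pos 2,3,6,7,10,11,14,15,18,19,22,23,26,27,30,31): 1⊕0⊕0⊕0⊕0⊕1⊕0⊕0⊕1⊕0⊕1⊕0⊕1⊕0⊕0⊕0 = 1
s4 (pos 4,5,6,7,12,13,14,15,20,21,22,23,28,29,30,31): 1⊕0⊕0⊕0⊕0⊕1⊕0⊕0⊕0⊕0⊕1⊕0⊕0⊕0⊕0⊕0 = 1
s8 (pos 8,9,10,11,12,13,14,15,24,25,26,27,28,29,30,31): 1⊕0⊕0⊕1⊕0⊕1⊕0⊕0⊕0⊕0⊕1⊕0⊕0⊕0⊕0⊕0 = 0
s16 (pos 16,17,18,19,20,21,22,23,24,25,26,27,28,29,30,31): 0⊕0⊕1⊕0⊕0⊕0⊕1⊕0⊕0⊕0⊕1⊕0⊕0⊕0⊕0⊕0 = 1
Syndrome s16…s1 = 10111 → error at position 23.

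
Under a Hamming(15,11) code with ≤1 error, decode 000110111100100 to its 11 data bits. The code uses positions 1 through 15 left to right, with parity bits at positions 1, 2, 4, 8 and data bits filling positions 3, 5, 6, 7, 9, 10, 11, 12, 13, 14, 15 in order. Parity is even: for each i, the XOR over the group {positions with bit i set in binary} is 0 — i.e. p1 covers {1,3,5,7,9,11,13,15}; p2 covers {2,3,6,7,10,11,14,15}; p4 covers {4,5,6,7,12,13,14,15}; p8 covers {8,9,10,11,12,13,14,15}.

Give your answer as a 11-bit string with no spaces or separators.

s1 (pos 1,3,5,7,9,11,13,15): 0⊕0⊕1⊕1⊕1⊕0⊕1⊕0 = 0
s2 (pos 2,3,6,7,10,11,14,15): 0⊕0⊕0⊕1⊕1⊕0⊕0⊕0 = 0
s4 (pos 4,5,6,7,12,13,14,15): 1⊕1⊕0⊕1⊕0⊕1⊕0⊕0 = 0
s8 (pos 8,9,10,11,12,13,14,15): 1⊕1⊕1⊕0⊕0⊕1⊕0⊕0 = 0
Syndrome s8…s1 = 0000 → no error.
Read data bits from positions 3,5,6,7,9,10,11,12,13,14,15: 01011100100

01011100100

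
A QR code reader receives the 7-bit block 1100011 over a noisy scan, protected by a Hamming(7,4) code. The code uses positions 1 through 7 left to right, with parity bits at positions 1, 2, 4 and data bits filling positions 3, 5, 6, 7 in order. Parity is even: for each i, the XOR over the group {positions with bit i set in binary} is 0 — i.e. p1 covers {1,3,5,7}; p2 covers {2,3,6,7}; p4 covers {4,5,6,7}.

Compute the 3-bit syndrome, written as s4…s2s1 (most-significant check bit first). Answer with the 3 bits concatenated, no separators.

010

s1 (pos 1,3,5,7): 1⊕0⊕0⊕1 = 0
s2 (pos 2,3,6,7): 1⊕0⊕1⊕1 = 1
s4 (pos 4,5,6,7): 0⊕0⊕1⊕1 = 0
Syndrome s4…s1 = 010 → error at position 2.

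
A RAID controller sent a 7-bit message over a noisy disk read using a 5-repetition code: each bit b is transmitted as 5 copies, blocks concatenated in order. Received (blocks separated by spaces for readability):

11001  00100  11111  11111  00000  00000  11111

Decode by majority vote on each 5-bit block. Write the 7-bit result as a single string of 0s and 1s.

Block 1 (11001): 3 ones → 1
Block 2 (00100): 1 one → 0
Block 3 (11111): 5 ones → 1
Block 4 (11111): 5 ones → 1
Block 5 (00000): 0 ones → 0
Block 6 (00000): 0 ones → 0
Block 7 (11111): 5 ones → 1

1011001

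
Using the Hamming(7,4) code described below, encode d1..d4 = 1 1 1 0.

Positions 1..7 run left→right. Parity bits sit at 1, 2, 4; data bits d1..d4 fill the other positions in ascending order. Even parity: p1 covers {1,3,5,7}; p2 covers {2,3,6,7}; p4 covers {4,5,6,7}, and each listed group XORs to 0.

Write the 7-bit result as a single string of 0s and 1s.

Place data at non-parity positions: p1 p2 1 p4 1 1 0
p1 (pos 1,3,5,7): XOR of data positions = 1⊕1⊕0 = 0
p2 (pos 2,3,6,7): XOR of data positions = 1⊕1⊕0 = 0
p4 (pos 4,5,6,7): XOR of data positions = 1⊕1⊕0 = 0
Codeword: 0010110

0010110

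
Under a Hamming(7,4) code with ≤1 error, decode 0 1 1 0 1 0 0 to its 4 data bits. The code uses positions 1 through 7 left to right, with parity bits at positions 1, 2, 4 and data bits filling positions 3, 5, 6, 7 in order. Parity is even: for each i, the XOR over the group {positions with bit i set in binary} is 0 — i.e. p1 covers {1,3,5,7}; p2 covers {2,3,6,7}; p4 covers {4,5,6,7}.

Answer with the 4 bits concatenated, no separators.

1100

s1 (pos 1,3,5,7): 0⊕1⊕1⊕0 = 0
s2 (pos 2,3,6,7): 1⊕1⊕0⊕0 = 0
s4 (pos 4,5,6,7): 0⊕1⊕0⊕0 = 1
Syndrome s4…s1 = 100 → error at position 4.
Flip position 4: 0110100 → 0111100
Read data bits from positions 3,5,6,7: 1100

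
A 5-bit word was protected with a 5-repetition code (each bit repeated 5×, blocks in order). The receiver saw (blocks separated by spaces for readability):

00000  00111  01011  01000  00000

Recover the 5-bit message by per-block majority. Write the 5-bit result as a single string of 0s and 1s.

01100

Block 1 (00000): 0 ones → 0
Block 2 (00111): 3 ones → 1
Block 3 (01011): 3 ones → 1
Block 4 (01000): 1 one → 0
Block 5 (00000): 0 ones → 0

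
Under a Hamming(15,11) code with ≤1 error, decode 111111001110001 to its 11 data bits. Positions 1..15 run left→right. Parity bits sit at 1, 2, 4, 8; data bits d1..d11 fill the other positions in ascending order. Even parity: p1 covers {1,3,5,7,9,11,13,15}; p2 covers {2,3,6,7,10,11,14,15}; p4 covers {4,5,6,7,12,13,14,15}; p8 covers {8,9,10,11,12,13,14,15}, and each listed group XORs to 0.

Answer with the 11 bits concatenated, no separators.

11101110001

s1 (pos 1,3,5,7,9,11,13,15): 1⊕1⊕1⊕0⊕1⊕1⊕0⊕1 = 0
s2 (pos 2,3,6,7,10,11,14,15): 1⊕1⊕1⊕0⊕1⊕1⊕0⊕1 = 0
s4 (pos 4,5,6,7,12,13,14,15): 1⊕1⊕1⊕0⊕0⊕0⊕0⊕1 = 0
s8 (pos 8,9,10,11,12,13,14,15): 0⊕1⊕1⊕1⊕0⊕0⊕0⊕1 = 0
Syndrome s8…s1 = 0000 → no error.
Read data bits from positions 3,5,6,7,9,10,11,12,13,14,15: 11101110001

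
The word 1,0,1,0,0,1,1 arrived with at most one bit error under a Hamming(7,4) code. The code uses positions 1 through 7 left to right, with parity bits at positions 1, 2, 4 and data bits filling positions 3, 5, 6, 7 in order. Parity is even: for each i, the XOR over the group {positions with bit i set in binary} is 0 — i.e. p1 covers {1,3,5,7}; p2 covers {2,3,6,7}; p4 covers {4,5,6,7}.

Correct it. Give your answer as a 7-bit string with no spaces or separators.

s1 (pos 1,3,5,7): 1⊕1⊕0⊕1 = 1
s2 (pos 2,3,6,7): 0⊕1⊕1⊕1 = 1
s4 (pos 4,5,6,7): 0⊕0⊕1⊕1 = 0
Syndrome s4…s1 = 011 → error at position 3.
Flip position 3: 1010011 → 1000011

1000011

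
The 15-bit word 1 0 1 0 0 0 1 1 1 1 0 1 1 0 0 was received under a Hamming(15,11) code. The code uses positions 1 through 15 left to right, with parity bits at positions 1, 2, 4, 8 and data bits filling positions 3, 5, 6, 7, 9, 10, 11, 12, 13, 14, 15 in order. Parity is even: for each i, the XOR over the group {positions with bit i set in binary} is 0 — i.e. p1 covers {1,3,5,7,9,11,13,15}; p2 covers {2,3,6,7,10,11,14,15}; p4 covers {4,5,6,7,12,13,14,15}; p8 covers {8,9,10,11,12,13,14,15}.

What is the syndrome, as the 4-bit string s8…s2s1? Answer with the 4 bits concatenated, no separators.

1111

s1 (pos 1,3,5,7,9,11,13,15): 1⊕1⊕0⊕1⊕1⊕0⊕1⊕0 = 1
s2 (pos 2,3,6,7,10,11,14,15): 0⊕1⊕0⊕1⊕1⊕0⊕0⊕0 = 1
s4 (pos 4,5,6,7,12,13,14,15): 0⊕0⊕0⊕1⊕1⊕1⊕0⊕0 = 1
s8 (pos 8,9,10,11,12,13,14,15): 1⊕1⊕1⊕0⊕1⊕1⊕0⊕0 = 1
Syndrome s8…s1 = 1111 → error at position 15.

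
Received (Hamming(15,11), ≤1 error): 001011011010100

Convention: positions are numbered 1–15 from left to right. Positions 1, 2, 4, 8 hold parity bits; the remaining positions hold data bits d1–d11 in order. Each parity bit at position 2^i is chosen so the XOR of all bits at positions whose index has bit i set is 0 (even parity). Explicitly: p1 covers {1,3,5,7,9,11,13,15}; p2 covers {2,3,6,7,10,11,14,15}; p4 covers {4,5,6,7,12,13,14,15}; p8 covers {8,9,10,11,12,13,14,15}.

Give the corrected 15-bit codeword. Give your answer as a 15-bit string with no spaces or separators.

001011111010100

s1 (pos 1,3,5,7,9,11,13,15): 0⊕1⊕1⊕0⊕1⊕1⊕1⊕0 = 1
s2 (pos 2,3,6,7,10,11,14,15): 0⊕1⊕1⊕0⊕0⊕1⊕0⊕0 = 1
s4 (pos 4,5,6,7,12,13,14,15): 0⊕1⊕1⊕0⊕0⊕1⊕0⊕0 = 1
s8 (pos 8,9,10,11,12,13,14,15): 1⊕1⊕0⊕1⊕0⊕1⊕0⊕0 = 0
Syndrome s8…s1 = 0111 → error at position 7.
Flip position 7: 001011011010100 → 001011111010100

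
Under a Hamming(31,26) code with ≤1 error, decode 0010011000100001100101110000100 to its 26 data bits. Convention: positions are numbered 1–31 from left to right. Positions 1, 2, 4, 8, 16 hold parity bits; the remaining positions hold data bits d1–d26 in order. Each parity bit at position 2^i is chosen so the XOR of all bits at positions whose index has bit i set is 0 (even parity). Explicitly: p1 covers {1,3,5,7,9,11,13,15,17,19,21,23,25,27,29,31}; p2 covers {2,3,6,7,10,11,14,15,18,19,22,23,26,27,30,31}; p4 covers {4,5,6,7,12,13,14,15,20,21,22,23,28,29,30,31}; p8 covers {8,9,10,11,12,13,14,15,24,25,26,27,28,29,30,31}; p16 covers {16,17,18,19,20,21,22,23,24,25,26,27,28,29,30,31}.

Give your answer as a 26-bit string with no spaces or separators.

10110010000100101100000100

s1 (pos 1,3,5,7,9,11,13,15,17,19,21,23,25,27,29,31): 0⊕1⊕0⊕1⊕0⊕1⊕0⊕0⊕1⊕0⊕0⊕1⊕0⊕0⊕1⊕0 = 0
s2 (pos 2,3,6,7,10,11,14,15,18,19,22,23,26,27,30,31): 0⊕1⊕1⊕1⊕0⊕1⊕0⊕0⊕0⊕0⊕1⊕1⊕0⊕0⊕0⊕0 = 0
s4 (pos 4,5,6,7,12,13,14,15,20,21,22,23,28,29,30,31): 0⊕0⊕1⊕1⊕0⊕0⊕0⊕0⊕1⊕0⊕1⊕1⊕0⊕1⊕0⊕0 = 0
s8 (pos 8,9,10,11,12,13,14,15,24,25,26,27,28,29,30,31): 0⊕0⊕0⊕1⊕0⊕0⊕0⊕0⊕1⊕0⊕0⊕0⊕0⊕1⊕0⊕0 = 1
s16 (pos 16,17,18,19,20,21,22,23,24,25,26,27,28,29,30,31): 1⊕1⊕0⊕0⊕1⊕0⊕1⊕1⊕1⊕0⊕0⊕0⊕0⊕1⊕0⊕0 = 1
Syndrome s16…s1 = 11000 → error at position 24.
Flip position 24: 0010011000100001100101110000100 → 0010011000100001100101100000100
Read data bits from positions 3,5,6,7,9,10,11,12,13,14,15,17,18,19,20,21,22,23,24,25,26,27,28,29,30,31: 10110010000100101100000100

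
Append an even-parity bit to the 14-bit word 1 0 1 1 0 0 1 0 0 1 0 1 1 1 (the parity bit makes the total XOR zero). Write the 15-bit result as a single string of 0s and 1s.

101100100101110

XOR of the 14 data bits: 1⊕0⊕1⊕1⊕0⊕0⊕1⊕0⊕0⊕1⊕0⊕1⊕1⊕1 = 0
Parity bit = 0 (so all 15 bits XOR to 0).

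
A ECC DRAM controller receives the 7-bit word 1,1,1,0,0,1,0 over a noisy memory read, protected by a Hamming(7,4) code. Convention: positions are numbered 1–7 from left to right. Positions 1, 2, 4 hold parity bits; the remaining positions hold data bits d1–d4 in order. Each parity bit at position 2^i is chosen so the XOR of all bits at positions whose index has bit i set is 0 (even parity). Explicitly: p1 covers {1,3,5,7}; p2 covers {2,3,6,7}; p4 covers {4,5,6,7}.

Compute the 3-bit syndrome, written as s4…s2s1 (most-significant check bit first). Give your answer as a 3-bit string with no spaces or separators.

110

s1 (pos 1,3,5,7): 1⊕1⊕0⊕0 = 0
s2 (pos 2,3,6,7): 1⊕1⊕1⊕0 = 1
s4 (pos 4,5,6,7): 0⊕0⊕1⊕0 = 1
Syndrome s4…s1 = 110 → error at position 6.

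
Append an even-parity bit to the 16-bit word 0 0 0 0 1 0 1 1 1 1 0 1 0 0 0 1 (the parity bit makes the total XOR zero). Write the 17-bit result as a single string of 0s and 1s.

XOR of the 16 data bits: 0⊕0⊕0⊕0⊕1⊕0⊕1⊕1⊕1⊕1⊕0⊕1⊕0⊕0⊕0⊕1 = 1
Parity bit = 1 (so all 17 bits XOR to 0).

00001011110100011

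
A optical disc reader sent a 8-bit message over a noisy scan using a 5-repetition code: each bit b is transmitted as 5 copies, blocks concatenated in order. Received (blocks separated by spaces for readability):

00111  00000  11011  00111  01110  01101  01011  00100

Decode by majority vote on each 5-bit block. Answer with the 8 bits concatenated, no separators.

Block 1 (00111): 3 ones → 1
Block 2 (00000): 0 ones → 0
Block 3 (11011): 4 ones → 1
Block 4 (00111): 3 ones → 1
Block 5 (01110): 3 ones → 1
Block 6 (01101): 3 ones → 1
Block 7 (01011): 3 ones → 1
Block 8 (00100): 1 one → 0

10111110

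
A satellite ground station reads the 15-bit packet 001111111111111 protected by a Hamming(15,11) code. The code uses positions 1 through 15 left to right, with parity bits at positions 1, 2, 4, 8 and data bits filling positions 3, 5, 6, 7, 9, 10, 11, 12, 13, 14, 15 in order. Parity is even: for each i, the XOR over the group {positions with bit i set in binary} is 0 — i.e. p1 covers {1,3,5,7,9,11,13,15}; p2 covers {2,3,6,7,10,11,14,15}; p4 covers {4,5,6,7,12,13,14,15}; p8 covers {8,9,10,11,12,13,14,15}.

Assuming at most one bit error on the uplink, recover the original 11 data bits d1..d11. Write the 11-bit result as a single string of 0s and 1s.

s1 (pos 1,3,5,7,9,11,13,15): 0⊕1⊕1⊕1⊕1⊕1⊕1⊕1 = 1
s2 (pos 2,3,6,7,10,11,14,15): 0⊕1⊕1⊕1⊕1⊕1⊕1⊕1 = 1
s4 (pos 4,5,6,7,12,13,14,15): 1⊕1⊕1⊕1⊕1⊕1⊕1⊕1 = 0
s8 (pos 8,9,10,11,12,13,14,15): 1⊕1⊕1⊕1⊕1⊕1⊕1⊕1 = 0
Syndrome s8…s1 = 0011 → error at position 3.
Flip position 3: 001111111111111 → 000111111111111
Read data bits from positions 3,5,6,7,9,10,11,12,13,14,15: 01111111111

01111111111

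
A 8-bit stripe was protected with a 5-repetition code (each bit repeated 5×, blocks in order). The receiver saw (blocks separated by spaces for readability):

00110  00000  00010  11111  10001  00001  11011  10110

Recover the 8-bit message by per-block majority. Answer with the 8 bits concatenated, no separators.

00010011

Block 1 (00110): 2 ones → 0
Block 2 (00000): 0 ones → 0
Block 3 (00010): 1 one → 0
Block 4 (11111): 5 ones → 1
Block 5 (10001): 2 ones → 0
Block 6 (00001): 1 one → 0
Block 7 (11011): 4 ones → 1
Block 8 (10110): 3 ones → 1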